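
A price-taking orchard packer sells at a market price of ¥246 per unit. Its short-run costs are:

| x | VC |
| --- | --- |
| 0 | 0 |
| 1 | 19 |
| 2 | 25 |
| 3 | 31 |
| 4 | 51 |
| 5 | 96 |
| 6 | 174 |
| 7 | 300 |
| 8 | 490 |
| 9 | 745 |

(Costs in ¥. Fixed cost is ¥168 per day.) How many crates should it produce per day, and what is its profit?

Profit at each row (π = 246x − TC): x=0: -168; x=1: 59; x=2: 299; x=3: 539; x=4: 765; x=5: 966; x=6: 1134; x=7: 1254; x=8: 1310; x=9: 1301.
Profit is maximized at x = 8. AVC there is 490/8 = ¥61.25 ≤ P, so producing beats shutting down (which would give -¥168).

x = 8; profit = ¥1310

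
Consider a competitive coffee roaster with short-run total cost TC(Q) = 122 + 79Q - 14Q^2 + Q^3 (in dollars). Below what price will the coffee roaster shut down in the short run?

The shutdown price is the minimum of AVC. VC = 79Q - 14Q^2 + Q^3, so AVC = 79 - 14Q + Q^2.
At the minimum of AVC, MC = AVC. MC = 79 - 28Q + 3Q^2; setting MC = AVC gives 2Q^2 - 14Q = 0, so Q = 7. min AVC = 30.
For P < $30 the firm produces nothing.

$30 per unit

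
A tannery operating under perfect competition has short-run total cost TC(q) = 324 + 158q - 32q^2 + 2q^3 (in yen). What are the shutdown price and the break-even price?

Shutdown price = ¥30; break-even price = ¥68

AVC = 158 - 32q + 2q^2; minimized at q = 8, giving min AVC = ¥30. That is the shutdown price.
ATC = 324/q + 158 - 32q + 2q^2. Setting dATC/dq = −324/q^2 − 32 + 4q = 0 gives q = 9 (since 4·9^3 − 32·9^2 = 324).
min ATC = 324/9 + 158 − 32·9 + 2·9^2 = ¥68. That is the break-even price.
Between these two prices the firm operates at a loss; above ¥68 it earns a profit.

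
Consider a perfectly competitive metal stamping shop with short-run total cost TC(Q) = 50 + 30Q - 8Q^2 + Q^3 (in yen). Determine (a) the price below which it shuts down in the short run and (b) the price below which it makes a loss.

Shutdown price = ¥14; break-even price = ¥25

Shutdown price = min AVC. AVC = 30 - 8Q + Q^2, with vertex at Q = 4 and minimum ¥14.
ATC = 50/Q + 30 - 8Q + Q^2. Setting dATC/dQ = −50/Q^2 − 8 + 2Q = 0 gives Q = 5 (since 2·5^3 − 8·5^2 = 50).
min ATC = 50/5 + 30 − 8·5 + 5^2 = ¥25. That is the break-even price.
Between these two prices the firm operates at a loss; above ¥25 it earns a profit.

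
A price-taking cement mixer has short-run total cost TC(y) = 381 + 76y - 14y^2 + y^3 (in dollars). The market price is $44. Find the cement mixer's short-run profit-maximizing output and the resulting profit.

Profit = -$253 at y = 8

AVC = 76 - 14y + y^2; min AVC = $27 at y = 7. Since P = $44 ≥ min AVC, the firm produces.
With MC = 76 - 28y + 3y^2, P = MC on the upward-sloping part at y* = 8.
TR = 44·8 = 352. TC = 381 + 224 = 605. Profit = 352 − 605 = -$253.
Shutting down would mean losing the fixed cost of $381, so operating at a loss of $253 is better by $128.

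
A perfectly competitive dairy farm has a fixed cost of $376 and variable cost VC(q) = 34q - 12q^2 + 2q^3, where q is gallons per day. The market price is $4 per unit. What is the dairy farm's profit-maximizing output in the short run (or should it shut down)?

Shut down

Variable cost is VC = 34q - 12q^2 + 2q^3, so AVC = VC/q = 34 - 12q + 2q^2 and MC = dTC/dq = 34 - 24q + 6q^2.
The AVC parabola has its vertex at q = 12/4 = 3, where AVC = 34 - 12·3 + 2·3^2 = $16.
P = $4 lies below min AVC = $16; no output level covers variable cost.
The firm minimizes its loss by shutting down and losing only its fixed cost of $376.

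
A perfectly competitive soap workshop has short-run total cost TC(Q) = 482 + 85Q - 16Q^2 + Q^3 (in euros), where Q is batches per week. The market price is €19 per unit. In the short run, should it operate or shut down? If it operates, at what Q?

Strip out fixed cost: VC = 85Q - 16Q^2 + Q^3. Then AVC = 85 - 16Q + Q^2 and MC = 85 - 32Q + 3Q^2.
The AVC parabola has its vertex at Q = 16/2 = 8, where AVC = 85 - 16·8 + 8^2 = €21.
P = €19 lies below min AVC = €21; no output level covers variable cost.
Best response: produce nothing and absorb the €482 fixed cost.

Shut down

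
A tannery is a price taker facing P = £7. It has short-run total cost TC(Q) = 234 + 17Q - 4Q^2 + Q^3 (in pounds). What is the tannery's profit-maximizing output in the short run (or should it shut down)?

Strip out fixed cost: VC = 17Q - 4Q^2 + Q^3. Then AVC = 17 - 4Q + Q^2 and MC = 17 - 8Q + 3Q^2.
AVC hits its minimum where MC = AVC, at Q = 2, giving min AVC = 17 - 4·2 + 2^2 = £13.
With P < min AVC (£7 < £13), every unit sold adds to the loss.
Shutting down limits the loss to fixed cost, £234.

Shut down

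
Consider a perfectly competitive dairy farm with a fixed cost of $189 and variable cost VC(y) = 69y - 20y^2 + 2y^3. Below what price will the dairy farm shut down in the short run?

Short-run supply begins at min AVC. From VC = 69y - 20y^2 + 2y^3, AVC = 69 - 20y + 2y^2.
dAVC/dy = -20 + 4y = 0 gives y = 5. min AVC = 69 - 20·5 + 2·5^2 = 19.
So the shutdown price is $19.

$19 per unit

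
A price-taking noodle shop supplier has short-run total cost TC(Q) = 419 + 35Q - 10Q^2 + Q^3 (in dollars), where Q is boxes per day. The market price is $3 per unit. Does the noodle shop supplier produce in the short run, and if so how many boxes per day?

Shut down

From TC, MC = TC'(Q) = 35 - 20Q + 3Q^2 and AVC = VC/Q = 35 - 10Q + Q^2.
The AVC parabola has its vertex at Q = 10/2 = 5, where AVC = 35 - 10·5 + 5^2 = $10.
Since P = $3 < min AVC = $10, price fails to cover variable cost at any output.
The firm minimizes its loss by shutting down and losing only its fixed cost of $419.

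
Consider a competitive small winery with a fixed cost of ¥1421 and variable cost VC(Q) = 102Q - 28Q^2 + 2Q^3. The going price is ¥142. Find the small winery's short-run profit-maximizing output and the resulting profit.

AVC = 102 - 28Q + 2Q^2; min AVC = ¥4 at Q = 7. Since P = ¥142 ≥ min AVC, the firm produces.
With MC = 102 - 56Q + 6Q^2, P = MC on the upward-sloping part at Q* = 10.
TR = 142·10 = 1420. TC = 1421 + 220 = 1641. Profit = 1420 − 1641 = -¥221.
That loss of ¥221 beats the ¥1421 the firm would lose by shutting down; producing recovers ¥1200 of fixed cost.

Profit = -¥221 at Q = 10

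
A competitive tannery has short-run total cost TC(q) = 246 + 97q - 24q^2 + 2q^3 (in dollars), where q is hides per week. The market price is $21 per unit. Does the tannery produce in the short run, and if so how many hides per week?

From TC, MC = TC'(q) = 97 - 48q + 6q^2 and AVC = VC/q = 97 - 24q + 2q^2.
AVC hits its minimum where MC = AVC, at q = 6, giving min AVC = 97 - 24·6 + 2·6^2 = $25.
With P < min AVC ($21 < $25), every unit sold adds to the loss.
Shutting down limits the loss to fixed cost, $246.

Shut down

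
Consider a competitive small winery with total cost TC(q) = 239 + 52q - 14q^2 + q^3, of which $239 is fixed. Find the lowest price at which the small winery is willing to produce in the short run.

The shutdown price is the minimum of AVC. VC = 52q - 14q^2 + q^3, so AVC = 52 - 14q + q^2.
dAVC/dq = -14 + 2q = 0 gives q = 7. min AVC = 52 - 14·7 + 7^2 = 3.
The firm shuts down for any P below $3.

$3 per unit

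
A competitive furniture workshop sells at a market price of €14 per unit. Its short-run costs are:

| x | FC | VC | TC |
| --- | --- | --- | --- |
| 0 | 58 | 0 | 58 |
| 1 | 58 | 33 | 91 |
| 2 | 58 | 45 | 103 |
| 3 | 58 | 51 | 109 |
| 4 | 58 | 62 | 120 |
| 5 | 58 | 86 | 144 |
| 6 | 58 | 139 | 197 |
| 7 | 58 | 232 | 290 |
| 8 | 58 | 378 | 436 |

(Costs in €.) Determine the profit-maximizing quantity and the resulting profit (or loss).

x = 0 (shut down); profit = -€58

Compute π = P·x − TC at each output: x=0: -58; x=1: -77; x=2: -75; x=3: -67; x=4: -64; x=5: -74; x=6: -113; x=7: -192; x=8: -324.
Profit is highest at x = 0. Equivalently, the lowest AVC in the table is 62/4 ≈ €15.50 at x = 4, and P = €14 falls below it — price never covers variable cost, so the firm shuts down and loses only its fixed cost.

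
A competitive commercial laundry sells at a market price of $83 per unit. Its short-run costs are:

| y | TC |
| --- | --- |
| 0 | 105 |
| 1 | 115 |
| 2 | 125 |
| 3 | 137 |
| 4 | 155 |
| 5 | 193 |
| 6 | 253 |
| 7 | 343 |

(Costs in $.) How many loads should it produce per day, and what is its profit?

Profit at each row (π = 83y − TC): y=0: -105; y=1: -32; y=2: 41; y=3: 112; y=4: 177; y=5: 222; y=6: 245; y=7: 238.
Profit is maximized at y = 6. AVC there is 148/6 = $24.67 ≤ P, so producing beats shutting down (which would give -$105).

y = 6; profit = $245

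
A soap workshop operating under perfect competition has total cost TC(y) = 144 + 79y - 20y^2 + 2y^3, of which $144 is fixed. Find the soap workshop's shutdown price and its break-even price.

AVC = 79 - 20y + 2y^2; minimized at y = 5, giving min AVC = $29. That is the shutdown price.
ATC = 144/y + 79 - 20y + 2y^2. Setting dATC/dy = −144/y^2 − 20 + 4y = 0 gives y = 6 (since 4·6^3 − 20·6^2 = 144).
min ATC = 144/6 + 79 − 20·6 + 2·6^2 = $55. That is the break-even price.
Between these two prices the firm operates at a loss; above $55 it earns a profit.

Shutdown price = $29; break-even price = $55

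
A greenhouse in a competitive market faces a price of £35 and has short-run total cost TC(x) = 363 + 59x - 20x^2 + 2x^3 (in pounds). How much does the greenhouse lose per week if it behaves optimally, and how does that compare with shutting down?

AVC = 59 - 20x + 2x^2; min AVC = £9 at x = 5. Since P = £35 ≥ min AVC, the firm produces.
MC = 59 - 40x + 6x^2. Setting P = MC and taking the root on the rising branch gives x* = 6.
TR = 35·6 = 210. TC = 363 + 66 = 429. Profit = 210 − 429 = -£219.
By producing, the firm covers all variable cost plus £144 of fixed cost; shutting down would lose the full £363.

Profit = -£219 at x = 6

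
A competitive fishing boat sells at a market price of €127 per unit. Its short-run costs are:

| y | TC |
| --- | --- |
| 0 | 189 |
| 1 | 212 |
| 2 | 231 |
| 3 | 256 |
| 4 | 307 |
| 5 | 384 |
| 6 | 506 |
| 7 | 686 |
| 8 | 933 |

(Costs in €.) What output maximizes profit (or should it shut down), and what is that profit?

Profit at each row (π = 127y − TC): y=0: -189; y=1: -85; y=2: 23; y=3: 125; y=4: 201; y=5: 251; y=6: 256; y=7: 203; y=8: 83.
Profit is maximized at y = 6. AVC there is 317/6 = €52.83 ≤ P, so producing beats shutting down (which would give -€189).

y = 6; profit = €256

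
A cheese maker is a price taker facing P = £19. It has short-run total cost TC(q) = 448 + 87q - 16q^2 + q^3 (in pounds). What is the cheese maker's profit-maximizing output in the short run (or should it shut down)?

Shut down

Strip out fixed cost: VC = 87q - 16q^2 + q^3. Then AVC = 87 - 16q + q^2 and MC = 87 - 32q + 3q^2.
AVC is minimized where dAVC/dq = -16 + 2q = 0, at q = 8; min AVC = 87 - 16·8 + 8^2 = £23.
With P < min AVC (£19 < £23), every unit sold adds to the loss.
Best response: produce nothing and absorb the £448 fixed cost.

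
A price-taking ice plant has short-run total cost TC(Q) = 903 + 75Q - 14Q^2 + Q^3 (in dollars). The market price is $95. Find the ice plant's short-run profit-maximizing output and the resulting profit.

Profit = -$303 at Q = 10

AVC = 75 - 14Q + Q^2; min AVC = $26 at Q = 7. Since P = $95 ≥ min AVC, the firm produces.
With MC = 75 - 28Q + 3Q^2, P = MC on the upward-sloping part at Q* = 10.
TR = 95·10 = 950. TC = 903 + 350 = 1253. Profit = 950 − 1253 = -$303.
That loss of $303 beats the $903 the firm would lose by shutting down; producing recovers $600 of fixed cost.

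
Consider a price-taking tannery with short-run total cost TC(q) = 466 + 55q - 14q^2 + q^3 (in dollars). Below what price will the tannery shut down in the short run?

Short-run supply begins at min AVC. From VC = 55q - 14q^2 + q^3, AVC = 55 - 14q + q^2.
dAVC/dq = -14 + 2q = 0 gives q = 7. min AVC = 55 - 14·7 + 7^2 = 6.
The firm shuts down for any P below $6.

$6 per unit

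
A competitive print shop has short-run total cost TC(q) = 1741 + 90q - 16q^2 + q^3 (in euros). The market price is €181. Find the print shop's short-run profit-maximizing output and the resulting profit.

AVC = 90 - 16q + q^2; min AVC = €26 at q = 8. Since P = €181 ≥ min AVC, the firm produces.
MC = 90 - 32q + 3q^2. Setting P = MC and taking the root on the rising branch gives q* = 13.
TR = 181·13 = 2353. TC = 1741 + 663 = 2404. Profit = 2353 − 2404 = -€51.
Shutting down would mean losing the fixed cost of €1741, so operating at a loss of €51 is better by €1690.

Profit = -€51 at q = 13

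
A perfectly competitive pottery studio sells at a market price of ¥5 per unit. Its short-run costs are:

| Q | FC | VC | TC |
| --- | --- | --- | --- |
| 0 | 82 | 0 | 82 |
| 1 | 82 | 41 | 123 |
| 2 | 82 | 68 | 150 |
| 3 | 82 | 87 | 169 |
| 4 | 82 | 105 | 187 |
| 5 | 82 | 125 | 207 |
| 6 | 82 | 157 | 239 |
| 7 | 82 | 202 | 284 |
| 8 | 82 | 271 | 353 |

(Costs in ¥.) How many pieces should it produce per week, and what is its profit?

Q = 0 (shut down); profit = -¥82

Tabulate TR − TC: Q=0: -82; Q=1: -118; Q=2: -140; Q=3: -154; Q=4: -167; Q=5: -182; Q=6: -209; Q=7: -249; Q=8: -313.
Profit is highest at Q = 0. Equivalently, the lowest AVC in the table is 125/5 ≈ ¥25 at Q = 5, and P = ¥5 falls below it — price never covers variable cost, so the firm shuts down and loses only its fixed cost.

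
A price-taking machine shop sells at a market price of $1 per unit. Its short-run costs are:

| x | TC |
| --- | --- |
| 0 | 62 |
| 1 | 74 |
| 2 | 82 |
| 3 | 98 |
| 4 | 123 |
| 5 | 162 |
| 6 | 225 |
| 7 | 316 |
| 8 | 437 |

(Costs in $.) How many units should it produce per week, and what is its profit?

x = 0 (shut down); profit = -$62

Compute π = P·x − TC at each output: x=0: -62; x=1: -73; x=2: -80; x=3: -95; x=4: -119; x=5: -157; x=6: -219; x=7: -309; x=8: -429.
Profit is highest at x = 0. Equivalently, the lowest AVC in the table is 20/2 ≈ $10 at x = 2, and P = $1 falls below it — price never covers variable cost, so the firm shuts down and loses only its fixed cost.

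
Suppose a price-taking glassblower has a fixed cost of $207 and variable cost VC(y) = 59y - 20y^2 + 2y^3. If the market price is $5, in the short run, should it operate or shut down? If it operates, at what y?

Strip out fixed cost: VC = 59y - 20y^2 + 2y^3. Then AVC = 59 - 20y + 2y^2 and MC = 59 - 40y + 6y^2.
AVC is minimized where dAVC/dy = -20 + 4y = 0, at y = 5; min AVC = 59 - 20·5 + 2·5^2 = $9.
Since P = $5 < min AVC = $9, price fails to cover variable cost at any output.
Best response: produce nothing and absorb the $207 fixed cost.

Shut down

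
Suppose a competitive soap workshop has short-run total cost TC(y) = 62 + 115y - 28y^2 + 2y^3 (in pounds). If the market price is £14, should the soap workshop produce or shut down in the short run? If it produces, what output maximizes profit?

From TC, MC = TC'(y) = 115 - 56y + 6y^2 and AVC = VC/y = 115 - 28y + 2y^2.
AVC hits its minimum where MC = AVC, at y = 7, giving min AVC = 115 - 28·7 + 2·7^2 = £17.
P = £14 lies below min AVC = £17; no output level covers variable cost.
The firm minimizes its loss by shutting down and losing only its fixed cost of £62.

Shut down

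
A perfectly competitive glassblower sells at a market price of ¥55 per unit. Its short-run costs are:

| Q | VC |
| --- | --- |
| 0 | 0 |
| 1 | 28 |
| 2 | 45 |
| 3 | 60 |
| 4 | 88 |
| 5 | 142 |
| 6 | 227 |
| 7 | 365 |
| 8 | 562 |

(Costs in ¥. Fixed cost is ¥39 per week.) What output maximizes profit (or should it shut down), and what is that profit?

Q = 5; profit = ¥94

Compute π = P·Q − TC at each output: Q=0: -39; Q=1: -12; Q=2: 26; Q=3: 66; Q=4: 93; Q=5: 94; Q=6: 64; Q=7: -19; Q=8: -161.
Profit is maximized at Q = 5. AVC there is 142/5 = ¥28.40 ≤ P, so producing beats shutting down (which would give -¥39).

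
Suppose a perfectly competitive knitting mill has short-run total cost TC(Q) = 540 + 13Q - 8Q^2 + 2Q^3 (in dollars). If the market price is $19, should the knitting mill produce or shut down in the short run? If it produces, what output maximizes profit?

Produce at Q = 3

From TC, MC = TC'(Q) = 13 - 16Q + 6Q^2 and AVC = VC/Q = 13 - 8Q + 2Q^2.
AVC is minimized where dAVC/dQ = -8 + 4Q = 0, at Q = 2; min AVC = 13 - 8·2 + 2·2^2 = $5.
Because $19 ≥ $5, revenue can cover variable cost; the firm operates.
Set P = MC: 19 = 13 - 16Q + 6Q^2 → -6 - 16Q + 6Q^2 = 0. The roots are Q = -1/3 and Q = 3; the profit-maximizing output is on the rising part of MC, so Q* = 3.
Check: AVC at Q = 3 is $7 ≤ P, so revenue covers variable cost.
Profit = P·Q − TC = 19·3 − 561 = -$504, a loss, but smaller than the $540 fixed cost the firm would lose by shutting down.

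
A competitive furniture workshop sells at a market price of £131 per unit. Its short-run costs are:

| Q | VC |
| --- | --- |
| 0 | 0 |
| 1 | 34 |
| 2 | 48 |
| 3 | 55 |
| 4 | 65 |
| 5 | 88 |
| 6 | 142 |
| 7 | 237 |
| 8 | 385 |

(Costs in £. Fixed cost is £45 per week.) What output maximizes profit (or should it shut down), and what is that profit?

Q = 7; profit = £635

Profit at each row (π = 131Q − TC): Q=0: -45; Q=1: 52; Q=2: 169; Q=3: 293; Q=4: 414; Q=5: 522; Q=6: 599; Q=7: 635; Q=8: 618.
Profit is maximized at Q = 7. AVC there is 237/7 = £33.86 ≤ P, so producing beats shutting down (which would give -£45).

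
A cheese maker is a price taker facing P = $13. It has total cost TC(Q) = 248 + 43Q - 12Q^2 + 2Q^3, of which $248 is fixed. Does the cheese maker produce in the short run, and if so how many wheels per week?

Shut down

Strip out fixed cost: VC = 43Q - 12Q^2 + 2Q^3. Then AVC = 43 - 12Q + 2Q^2 and MC = 43 - 24Q + 6Q^2.
AVC is minimized where dAVC/dQ = -12 + 4Q = 0, at Q = 3; min AVC = 43 - 12·3 + 2·3^2 = $25.
Since P = $13 < min AVC = $25, price fails to cover variable cost at any output.
Best response: produce nothing and absorb the $248 fixed cost.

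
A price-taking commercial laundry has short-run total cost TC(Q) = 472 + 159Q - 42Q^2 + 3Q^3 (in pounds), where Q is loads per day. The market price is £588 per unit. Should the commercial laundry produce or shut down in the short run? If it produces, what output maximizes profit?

Produce at Q = 13

Variable cost is VC = 159Q - 42Q^2 + 3Q^3, so AVC = VC/Q = 159 - 42Q + 3Q^2 and MC = dTC/dQ = 159 - 84Q + 9Q^2.
AVC hits its minimum where MC = AVC, at Q = 7, giving min AVC = 159 - 42·7 + 3·7^2 = £12.
P = £588 exceeds min AVC = £12, so the firm stays open.
Solving P = MC: -429 - 84Q + 9Q^2 = 0 ⇒ Q = -11/3 or 13. On the upward-sloping branch, Q* = 13.
Check: AVC at Q = 13 is £120 ≤ P, so revenue covers variable cost.
Profit = P·Q − TC = 588·13 − 2032 = £5612.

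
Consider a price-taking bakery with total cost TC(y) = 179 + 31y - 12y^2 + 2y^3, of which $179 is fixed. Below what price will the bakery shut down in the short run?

$13 per unit

The firm shuts down when price falls below the minimum of average variable cost. AVC = VC/y = 31 - 12y + 2y^2.
dAVC/dy = -12 + 4y = 0 gives y = 3. min AVC = 31 - 12·3 + 2·3^2 = 13.
So the shutdown price is $13.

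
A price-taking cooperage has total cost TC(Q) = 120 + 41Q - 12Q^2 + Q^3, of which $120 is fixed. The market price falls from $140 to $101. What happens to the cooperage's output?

Output falls from 11 to 10

AVC = 41 - 12Q + Q^2, minimized at Q = 6 where min AVC = $5. MC = 41 - 24Q + 3Q^2.
At P = $140 ≥ min AVC, set P = MC on the rising branch: Q = 11.
At P = $101 ≥ min AVC, set P = MC: Q = 10. The firm stays open but cuts output.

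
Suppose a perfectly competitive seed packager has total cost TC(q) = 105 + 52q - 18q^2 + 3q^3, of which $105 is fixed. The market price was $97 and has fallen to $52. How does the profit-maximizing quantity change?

MC = 52 - 36q + 9q^2; the shutdown threshold is min AVC = $25 (at q = 3).
At P = $97 ≥ min AVC, set P = MC on the rising branch: q = 5.
At P = $52 ≥ min AVC, set P = MC: q = 4. The firm stays open but cuts output.

Output falls from 5 to 4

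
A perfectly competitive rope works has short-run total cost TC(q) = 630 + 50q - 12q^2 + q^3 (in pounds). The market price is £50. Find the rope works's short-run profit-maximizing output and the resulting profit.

AVC = 50 - 12q + q^2; min AVC = £14 at q = 6. Since P = £50 ≥ min AVC, the firm produces.
MC = 50 - 24q + 3q^2. Setting P = MC and taking the root on the rising branch gives q* = 8.
TR = 50·8 = 400. TC = 630 + 144 = 774. Profit = 400 − 774 = -£374.
That loss of £374 beats the £630 the firm would lose by shutting down; producing recovers £256 of fixed cost.

Profit = -£374 at q = 8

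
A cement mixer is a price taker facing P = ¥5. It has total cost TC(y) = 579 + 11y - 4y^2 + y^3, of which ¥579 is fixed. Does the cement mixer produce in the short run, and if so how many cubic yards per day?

Shut down

Strip out fixed cost: VC = 11y - 4y^2 + y^3. Then AVC = 11 - 4y + y^2 and MC = 11 - 8y + 3y^2.
The AVC parabola has its vertex at y = 4/2 = 2, where AVC = 11 - 4·2 + 2^2 = ¥7.
Since P = ¥5 < min AVC = ¥7, price fails to cover variable cost at any output.
The firm minimizes its loss by shutting down and losing only its fixed cost of ¥579.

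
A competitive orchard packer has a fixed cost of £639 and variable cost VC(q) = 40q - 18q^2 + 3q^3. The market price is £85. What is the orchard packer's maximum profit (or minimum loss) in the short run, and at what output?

AVC = 40 - 18q + 3q^2 has its minimum £13 at q = 3; price £85 clears that bar, so the firm operates.
With MC = 40 - 36q + 9q^2, P = MC on the upward-sloping part at q* = 5.
TR = 85·5 = 425. TC = 639 + 125 = 764. Profit = 425 − 764 = -£339.
Shutting down would mean losing the fixed cost of £639, so operating at a loss of £339 is better by £300.

Profit = -£339 at q = 5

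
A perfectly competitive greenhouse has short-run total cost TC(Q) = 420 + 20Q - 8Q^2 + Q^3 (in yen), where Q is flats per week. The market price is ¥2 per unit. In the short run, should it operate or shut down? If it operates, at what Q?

Shut down

Strip out fixed cost: VC = 20Q - 8Q^2 + Q^3. Then AVC = 20 - 8Q + Q^2 and MC = 20 - 16Q + 3Q^2.
AVC hits its minimum where MC = AVC, at Q = 4, giving min AVC = 20 - 8·4 + 4^2 = ¥4.
P = ¥2 lies below min AVC = ¥4; no output level covers variable cost.
The firm minimizes its loss by shutting down and losing only its fixed cost of ¥420.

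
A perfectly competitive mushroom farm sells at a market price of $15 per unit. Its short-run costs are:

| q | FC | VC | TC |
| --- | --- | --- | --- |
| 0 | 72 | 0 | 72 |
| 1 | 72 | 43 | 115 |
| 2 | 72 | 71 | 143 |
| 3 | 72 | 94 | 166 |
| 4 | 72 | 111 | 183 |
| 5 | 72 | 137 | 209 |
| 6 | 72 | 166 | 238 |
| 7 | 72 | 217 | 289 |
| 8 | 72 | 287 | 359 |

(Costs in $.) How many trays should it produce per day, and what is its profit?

Compute π = P·q − TC at each output: q=0: -72; q=1: -100; q=2: -113; q=3: -121; q=4: -123; q=5: -134; q=6: -148; q=7: -184; q=8: -239.
Profit is highest at q = 0. Equivalently, the lowest AVC in the table is 137/5 ≈ $27.40 at q = 5, and P = $15 falls below it — price never covers variable cost, so the firm shuts down and loses only its fixed cost.

q = 0 (shut down); profit = -$72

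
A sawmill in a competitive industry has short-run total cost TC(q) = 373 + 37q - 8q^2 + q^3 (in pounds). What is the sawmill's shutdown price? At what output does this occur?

The firm shuts down when price falls below the minimum of average variable cost. AVC = VC/q = 37 - 8q + q^2.
dAVC/dq = -8 + 2q = 0 gives q = 4. min AVC = 37 - 8·4 + 4^2 = 21.
So the shutdown price is £21.

£21 per unit, at q = 4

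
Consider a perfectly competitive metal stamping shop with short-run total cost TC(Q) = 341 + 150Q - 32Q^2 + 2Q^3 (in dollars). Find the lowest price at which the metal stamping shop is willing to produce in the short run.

$22 per unit

Short-run supply begins at min AVC. From VC = 150Q - 32Q^2 + 2Q^3, AVC = 150 - 32Q + 2Q^2.
At the minimum of AVC, MC = AVC. MC = 150 - 64Q + 6Q^2; setting MC = AVC gives 4Q^2 - 32Q = 0, so Q = 8. min AVC = 22.
For P < $22 the firm produces nothing.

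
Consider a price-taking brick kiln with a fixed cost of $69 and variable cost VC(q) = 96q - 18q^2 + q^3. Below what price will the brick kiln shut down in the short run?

The shutdown price is the minimum of AVC. VC = 96q - 18q^2 + q^3, so AVC = 96 - 18q + q^2.
At the minimum of AVC, MC = AVC. MC = 96 - 36q + 3q^2; setting MC = AVC gives 2q^2 - 18q = 0, so q = 9. min AVC = 15.
So the shutdown price is $15.

$15 per unit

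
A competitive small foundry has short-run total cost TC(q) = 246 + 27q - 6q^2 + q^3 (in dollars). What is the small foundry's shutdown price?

Short-run supply begins at min AVC. From VC = 27q - 6q^2 + q^3, AVC = 27 - 6q + q^2.
dAVC/dq = -6 + 2q = 0 gives q = 3. min AVC = 27 - 6·3 + 3^2 = 18.
For P < $18 the firm produces nothing.

$18 per unit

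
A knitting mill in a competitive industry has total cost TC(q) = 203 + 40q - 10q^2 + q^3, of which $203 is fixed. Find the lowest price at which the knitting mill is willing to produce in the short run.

$15 per unit

The firm shuts down when price falls below the minimum of average variable cost. AVC = VC/q = 40 - 10q + q^2.
At the minimum of AVC, MC = AVC. MC = 40 - 20q + 3q^2; setting MC = AVC gives 2q^2 - 10q = 0, so q = 5. min AVC = 15.
The firm shuts down for any P below $15.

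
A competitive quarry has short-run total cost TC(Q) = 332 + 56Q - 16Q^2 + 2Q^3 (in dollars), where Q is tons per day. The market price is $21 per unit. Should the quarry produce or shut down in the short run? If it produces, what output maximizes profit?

Shut down

From TC, MC = TC'(Q) = 56 - 32Q + 6Q^2 and AVC = VC/Q = 56 - 16Q + 2Q^2.
The AVC parabola has its vertex at Q = 16/4 = 4, where AVC = 56 - 16·4 + 2·4^2 = $24.
With P < min AVC ($21 < $24), every unit sold adds to the loss.
Best response: produce nothing and absorb the $332 fixed cost.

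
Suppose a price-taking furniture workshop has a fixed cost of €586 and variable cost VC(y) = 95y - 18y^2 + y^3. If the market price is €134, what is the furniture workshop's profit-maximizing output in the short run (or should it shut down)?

Produce at y = 13

Variable cost is VC = 95y - 18y^2 + y^3, so AVC = VC/y = 95 - 18y + y^2 and MC = dTC/dy = 95 - 36y + 3y^2.
AVC hits its minimum where MC = AVC, at y = 9, giving min AVC = 95 - 18·9 + 9^2 = €14.
P = €134 exceeds min AVC = €14, so the firm stays open.
P = MC gives -39 - 36y + 3y^2 = 0, with roots -1 and 13. Take the larger (rising MC): y* = 13.
Check: AVC at y = 13 is €30 ≤ P, so revenue covers variable cost.
Profit = P·y − TC = 134·13 − 976 = €766.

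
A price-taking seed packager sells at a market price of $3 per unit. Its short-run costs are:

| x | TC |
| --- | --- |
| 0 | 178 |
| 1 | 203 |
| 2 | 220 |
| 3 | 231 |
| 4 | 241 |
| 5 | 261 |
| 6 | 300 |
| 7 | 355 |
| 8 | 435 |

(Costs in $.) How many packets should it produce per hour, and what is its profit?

x = 0 (shut down); profit = -$178

Compute π = P·x − TC at each output: x=0: -178; x=1: -200; x=2: -214; x=3: -222; x=4: -229; x=5: -246; x=6: -282; x=7: -334; x=8: -411.
Profit is highest at x = 0. Equivalently, the lowest AVC in the table is 63/4 ≈ $15.75 at x = 4, and P = $3 falls below it — price never covers variable cost, so the firm shuts down and loses only its fixed cost.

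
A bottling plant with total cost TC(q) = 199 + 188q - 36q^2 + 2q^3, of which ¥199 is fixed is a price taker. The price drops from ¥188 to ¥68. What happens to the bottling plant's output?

AVC = 188 - 36q + 2q^2, minimized at q = 9 where min AVC = ¥26. MC = 188 - 72q + 6q^2.
At P = ¥188 ≥ min AVC, set P = MC on the rising branch: q = 12.
At P = ¥68 ≥ min AVC, set P = MC: q = 10. The firm stays open but cuts output.

Output falls from 12 to 10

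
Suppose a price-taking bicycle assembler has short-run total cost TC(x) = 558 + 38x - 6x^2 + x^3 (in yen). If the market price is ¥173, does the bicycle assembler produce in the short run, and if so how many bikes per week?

Produce at x = 9

Strip out fixed cost: VC = 38x - 6x^2 + x^3. Then AVC = 38 - 6x + x^2 and MC = 38 - 12x + 3x^2.
The AVC parabola has its vertex at x = 6/2 = 3, where AVC = 38 - 6·3 + 3^2 = ¥29.
P = ¥173 exceeds min AVC = ¥29, so the firm stays open.
P = MC gives -135 - 12x + 3x^2 = 0, with roots -5 and 9. Take the larger (rising MC): x* = 9.
Check: AVC at x = 9 is ¥65 ≤ P, so revenue covers variable cost.
Profit = P·x − TC = 173·9 − 1143 = ¥414.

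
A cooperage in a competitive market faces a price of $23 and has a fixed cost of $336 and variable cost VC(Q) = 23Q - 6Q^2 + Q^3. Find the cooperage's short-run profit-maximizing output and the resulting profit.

Profit = -$304 at Q = 4

AVC = 23 - 6Q + Q^2; min AVC = $14 at Q = 3. Since P = $23 ≥ min AVC, the firm produces.
MC = 23 - 12Q + 3Q^2. Setting P = MC and taking the root on the rising branch gives Q* = 4.
TR = 23·4 = 92. TC = 336 + 60 = 396. Profit = 92 − 396 = -$304.
That loss of $304 beats the $336 the firm would lose by shutting down; producing recovers $32 of fixed cost.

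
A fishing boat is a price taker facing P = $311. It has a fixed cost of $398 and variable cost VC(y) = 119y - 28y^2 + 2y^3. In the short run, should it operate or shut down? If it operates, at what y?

Strip out fixed cost: VC = 119y - 28y^2 + 2y^3. Then AVC = 119 - 28y + 2y^2 and MC = 119 - 56y + 6y^2.
The AVC parabola has its vertex at y = 28/4 = 7, where AVC = 119 - 28·7 + 2·7^2 = $21.
Because $311 ≥ $21, revenue can cover variable cost; the firm operates.
P = MC gives -192 - 56y + 6y^2 = 0, with roots -8/3 and 12. Take the larger (rising MC): y* = 12.
Check: AVC at y = 12 is $71 ≤ P, so revenue covers variable cost.
Profit = P·y − TC = 311·12 − 1250 = $2482.

Produce at y = 12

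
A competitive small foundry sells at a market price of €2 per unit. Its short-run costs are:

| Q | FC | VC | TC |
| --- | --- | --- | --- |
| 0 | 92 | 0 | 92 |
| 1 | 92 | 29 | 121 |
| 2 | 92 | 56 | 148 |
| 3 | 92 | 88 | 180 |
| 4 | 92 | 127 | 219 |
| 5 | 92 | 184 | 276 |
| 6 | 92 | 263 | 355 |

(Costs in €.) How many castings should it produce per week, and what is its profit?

Tabulate TR − TC: Q=0: -92; Q=1: -119; Q=2: -144; Q=3: -174; Q=4: -211; Q=5: -266; Q=6: -343.
Profit is highest at Q = 0. Equivalently, the lowest AVC in the table is 56/2 ≈ €28 at Q = 2, and P = €2 falls below it — price never covers variable cost, so the firm shuts down and loses only its fixed cost.

Q = 0 (shut down); profit = -€92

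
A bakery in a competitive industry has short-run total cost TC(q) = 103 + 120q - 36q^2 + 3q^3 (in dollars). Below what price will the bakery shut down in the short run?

$12 per unit

Short-run supply begins at min AVC. From VC = 120q - 36q^2 + 3q^3, AVC = 120 - 36q + 3q^2.
At the minimum of AVC, MC = AVC. MC = 120 - 72q + 9q^2; setting MC = AVC gives 6q^2 - 36q = 0, so q = 6. min AVC = 12.
For P < $12 the firm produces nothing.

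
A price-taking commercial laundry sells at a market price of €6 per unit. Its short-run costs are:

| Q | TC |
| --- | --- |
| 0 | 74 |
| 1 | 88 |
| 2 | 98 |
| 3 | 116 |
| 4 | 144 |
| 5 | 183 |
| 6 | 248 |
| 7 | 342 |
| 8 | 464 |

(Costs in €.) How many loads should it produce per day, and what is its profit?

Q = 0 (shut down); profit = -€74

Tabulate TR − TC: Q=0: -74; Q=1: -82; Q=2: -86; Q=3: -98; Q=4: -120; Q=5: -153; Q=6: -212; Q=7: -300; Q=8: -416.
Profit is highest at Q = 0. Equivalently, the lowest AVC in the table is 24/2 ≈ €12 at Q = 2, and P = €6 falls below it — price never covers variable cost, so the firm shuts down and loses only its fixed cost.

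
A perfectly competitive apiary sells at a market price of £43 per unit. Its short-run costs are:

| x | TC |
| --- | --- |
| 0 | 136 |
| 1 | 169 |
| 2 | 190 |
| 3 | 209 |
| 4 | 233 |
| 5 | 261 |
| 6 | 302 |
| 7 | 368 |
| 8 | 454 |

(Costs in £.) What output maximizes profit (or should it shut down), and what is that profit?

x = 6; profit = -£44

Compute π = P·x − TC at each output: x=0: -136; x=1: -126; x=2: -104; x=3: -80; x=4: -61; x=5: -46; x=6: -44; x=7: -67; x=8: -110.
Profit is maximized at x = 6. AVC there is 166/6 = £27.67 ≤ P, so producing beats shutting down (which would give -£136).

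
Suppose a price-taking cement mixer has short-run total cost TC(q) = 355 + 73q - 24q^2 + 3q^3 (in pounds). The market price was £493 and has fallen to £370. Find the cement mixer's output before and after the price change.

AVC = 73 - 24q + 3q^2, minimized at q = 4 where min AVC = £25. MC = 73 - 48q + 9q^2.
At P = £493 ≥ min AVC, set P = MC on the rising branch: q = 10.
At P = £370 ≥ min AVC, set P = MC: q = 9. The firm stays open but cuts output.

Output falls from 10 to 9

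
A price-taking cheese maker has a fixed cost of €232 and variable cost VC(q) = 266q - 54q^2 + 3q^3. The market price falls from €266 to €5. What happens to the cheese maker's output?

AVC = 266 - 54q + 3q^2, minimized at q = 9 where min AVC = €23. MC = 266 - 108q + 9q^2.
At P = €266 ≥ min AVC, set P = MC on the rising branch: q = 12.
At P = €5 < min AVC = €23, price no longer covers variable cost at any output, so the firm shuts down: q = 0.

Output falls from 12 to 0 (the firm shuts down)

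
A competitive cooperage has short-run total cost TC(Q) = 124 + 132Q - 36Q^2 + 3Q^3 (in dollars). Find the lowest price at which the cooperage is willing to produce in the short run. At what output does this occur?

$24 per unit, at Q = 6

Short-run supply begins at min AVC. From VC = 132Q - 36Q^2 + 3Q^3, AVC = 132 - 36Q + 3Q^2.
At the minimum of AVC, MC = AVC. MC = 132 - 72Q + 9Q^2; setting MC = AVC gives 6Q^2 - 36Q = 0, so Q = 6. min AVC = 24.
For P < $24 the firm produces nothing.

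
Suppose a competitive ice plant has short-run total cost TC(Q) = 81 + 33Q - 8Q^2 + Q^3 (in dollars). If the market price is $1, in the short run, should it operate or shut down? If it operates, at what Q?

Shut down

Strip out fixed cost: VC = 33Q - 8Q^2 + Q^3. Then AVC = 33 - 8Q + Q^2 and MC = 33 - 16Q + 3Q^2.
The AVC parabola has its vertex at Q = 8/2 = 4, where AVC = 33 - 8·4 + 4^2 = $17.
P = $1 lies below min AVC = $17; no output level covers variable cost.
Best response: produce nothing and absorb the $81 fixed cost.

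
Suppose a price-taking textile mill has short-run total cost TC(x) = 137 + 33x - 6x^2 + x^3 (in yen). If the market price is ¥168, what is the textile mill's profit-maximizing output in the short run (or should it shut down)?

Produce at x = 9

Variable cost is VC = 33x - 6x^2 + x^3, so AVC = VC/x = 33 - 6x + x^2 and MC = dTC/dx = 33 - 12x + 3x^2.
The AVC parabola has its vertex at x = 6/2 = 3, where AVC = 33 - 6·3 + 3^2 = ¥24.
P = ¥168 exceeds min AVC = ¥24, so the firm stays open.
Solving P = MC: -135 - 12x + 3x^2 = 0 ⇒ x = -5 or 9. On the upward-sloping branch, x* = 9.
Check: AVC at x = 9 is ¥60 ≤ P, so revenue covers variable cost.
Profit = P·x − TC = 168·9 − 677 = ¥835.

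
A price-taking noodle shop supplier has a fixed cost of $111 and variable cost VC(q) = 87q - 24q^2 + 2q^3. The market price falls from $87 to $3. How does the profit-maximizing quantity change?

Output falls from 8 to 0 (the firm shuts down)

AVC = 87 - 24q + 2q^2, minimized at q = 6 where min AVC = $15. MC = 87 - 48q + 6q^2.
At P = $87 ≥ min AVC, set P = MC on the rising branch: q = 8.
At P = $3 < min AVC = $15, price no longer covers variable cost at any output, so the firm shuts down: q = 0.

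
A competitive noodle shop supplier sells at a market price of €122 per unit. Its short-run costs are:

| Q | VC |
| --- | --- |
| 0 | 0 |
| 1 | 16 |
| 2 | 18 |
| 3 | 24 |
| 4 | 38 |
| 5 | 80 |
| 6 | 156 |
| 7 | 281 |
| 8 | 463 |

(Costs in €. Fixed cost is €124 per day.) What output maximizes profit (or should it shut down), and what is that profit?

Q = 6; profit = €452

Tabulate TR − TC: Q=0: -124; Q=1: -18; Q=2: 102; Q=3: 218; Q=4: 326; Q=5: 406; Q=6: 452; Q=7: 449; Q=8: 389.
Profit is maximized at Q = 6. AVC there is 156/6 = €26 ≤ P, so producing beats shutting down (which would give -€124).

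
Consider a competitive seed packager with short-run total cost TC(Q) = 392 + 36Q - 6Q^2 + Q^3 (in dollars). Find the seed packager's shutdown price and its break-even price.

Shutdown price = $27; break-even price = $99

Shutdown price = min AVC. AVC = 36 - 6Q + Q^2, with vertex at Q = 3 and minimum $27.
ATC = 392/Q + 36 - 6Q + Q^2. Setting dATC/dQ = −392/Q^2 − 6 + 2Q = 0 gives Q = 7 (since 2·7^3 − 6·7^2 = 392).
min ATC = 392/7 + 36 − 6·7 + 7^2 = $99. That is the break-even price.
For $27 ≤ P < $99 the firm produces at a loss; below $27 it shuts down.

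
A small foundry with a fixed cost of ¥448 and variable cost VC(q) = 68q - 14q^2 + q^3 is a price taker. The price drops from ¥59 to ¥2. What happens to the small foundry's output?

Output falls from 9 to 0 (the firm shuts down)

AVC = 68 - 14q + q^2, minimized at q = 7 where min AVC = ¥19. MC = 68 - 28q + 3q^2.
At P = ¥59 ≥ min AVC, set P = MC on the rising branch: q = 9.
At P = ¥2 < min AVC = ¥19, price no longer covers variable cost at any output, so the firm shuts down: q = 0.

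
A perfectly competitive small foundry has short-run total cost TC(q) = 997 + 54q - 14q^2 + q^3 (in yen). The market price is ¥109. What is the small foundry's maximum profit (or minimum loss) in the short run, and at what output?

Profit = -¥29 at q = 11

AVC = 54 - 14q + q^2; min AVC = ¥5 at q = 7. Since P = ¥109 ≥ min AVC, the firm produces.
With MC = 54 - 28q + 3q^2, P = MC on the upward-sloping part at q* = 11.
TR = 109·11 = 1199. TC = 997 + 231 = 1228. Profit = 1199 − 1228 = -¥29.
That loss of ¥29 beats the ¥997 the firm would lose by shutting down; producing recovers ¥968 of fixed cost.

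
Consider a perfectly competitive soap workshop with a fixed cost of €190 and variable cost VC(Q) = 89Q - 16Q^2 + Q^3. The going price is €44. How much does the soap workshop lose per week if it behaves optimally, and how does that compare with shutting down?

Profit = -€28 at Q = 9

AVC = 89 - 16Q + Q^2; min AVC = €25 at Q = 8. Since P = €44 ≥ min AVC, the firm produces.
MC = 89 - 32Q + 3Q^2. Setting P = MC and taking the root on the rising branch gives Q* = 9.
TR = 44·9 = 396. TC = 190 + 234 = 424. Profit = 396 − 424 = -€28.
That loss of €28 beats the €190 the firm would lose by shutting down; producing recovers €162 of fixed cost.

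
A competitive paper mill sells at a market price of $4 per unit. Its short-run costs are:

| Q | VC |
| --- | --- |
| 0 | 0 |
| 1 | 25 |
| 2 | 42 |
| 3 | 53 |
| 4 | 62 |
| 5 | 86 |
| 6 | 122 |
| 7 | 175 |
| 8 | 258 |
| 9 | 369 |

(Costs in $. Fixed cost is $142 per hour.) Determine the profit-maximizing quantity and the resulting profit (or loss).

Q = 0 (shut down); profit = -$142

Compute π = P·Q − TC at each output: Q=0: -142; Q=1: -163; Q=2: -176; Q=3: -183; Q=4: -188; Q=5: -208; Q=6: -240; Q=7: -289; Q=8: -368; Q=9: -475.
Profit is highest at Q = 0. Equivalently, the lowest AVC in the table is 62/4 ≈ $15.50 at Q = 4, and P = $4 falls below it — price never covers variable cost, so the firm shuts down and loses only its fixed cost.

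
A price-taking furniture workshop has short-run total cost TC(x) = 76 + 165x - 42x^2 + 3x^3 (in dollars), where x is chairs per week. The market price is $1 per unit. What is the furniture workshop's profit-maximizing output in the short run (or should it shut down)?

Shut down

Variable cost is VC = 165x - 42x^2 + 3x^3, so AVC = VC/x = 165 - 42x + 3x^2 and MC = dTC/dx = 165 - 84x + 9x^2.
AVC hits its minimum where MC = AVC, at x = 7, giving min AVC = 165 - 42·7 + 3·7^2 = $18.
With P < min AVC ($1 < $18), every unit sold adds to the loss.
Best response: produce nothing and absorb the $76 fixed cost.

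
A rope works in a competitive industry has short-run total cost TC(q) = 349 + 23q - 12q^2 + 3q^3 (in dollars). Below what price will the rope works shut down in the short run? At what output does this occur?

$11 per unit, at q = 2

The firm shuts down when price falls below the minimum of average variable cost. AVC = VC/q = 23 - 12q + 3q^2.
dAVC/dq = -12 + 6q = 0 gives q = 2. min AVC = 23 - 12·2 + 3·2^2 = 11.
For P < $11 the firm produces nothing.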